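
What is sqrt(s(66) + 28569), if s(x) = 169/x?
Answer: sqrt(124457718)/66 ≈ 169.03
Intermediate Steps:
sqrt(s(66) + 28569) = sqrt(169/66 + 28569) = sqrt(1885723/66) = sqrt(124457718)/66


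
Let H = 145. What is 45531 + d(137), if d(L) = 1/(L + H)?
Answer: 12839743/282 ≈ 45531.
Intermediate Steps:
d(L) = 1/(145 + L) (d(L) = 1/(L + 145) = 1/(145 + L))
45531 + d(137) = 45531 + 1/(145 + 137) = 45531 + 1/282 = 12839743/282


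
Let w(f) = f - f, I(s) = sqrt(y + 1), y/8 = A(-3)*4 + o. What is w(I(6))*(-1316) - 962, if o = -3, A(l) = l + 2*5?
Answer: -962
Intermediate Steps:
A(l) = 10 + l (A(l) = l + 10 = 10 + l)
y = 200 (y = 8*((10 - 3)*4 - 3) = 8*(7*4 - 3) = 8*(28 - 3) = 8*25 = 200)
I(s) = sqrt(201) (I(s) = sqrt(200 + 1) = sqrt(201))
w(f) = 0
w(I(6))*(-1316) - 962 = 0*(-1316) - 962 = 0 - 962 = -962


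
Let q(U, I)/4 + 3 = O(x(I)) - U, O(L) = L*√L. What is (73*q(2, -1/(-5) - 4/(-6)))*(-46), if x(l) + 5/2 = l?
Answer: 67160 + 1151794*I*√30/225 ≈ 67160.0 + 28038.0*I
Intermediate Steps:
x(l) = -5/2 + l
O(L) = L^(3/2)
q(U, I) = -12 - 4*U + 4*(-5/2 + I)^(3/2) (q(U, I) = -12 + 4*((-5/2 + I)^(3/2) - U) = -12 + (-4*U + 4*(-5/2 + I)^(3/2)) = -12 - 4*U + 4*(-5/2 + I)^(3/2))
(73*q(2, -1/(-5) - 4/(-6)))*(-46) = (73*(-12 - 4*2 + √2*(-5 + 2*(-1/(-5) - 4/(-6)))^(3/2)))*(-46) = (73*(-12 - 8 + √2*(-5 + 2*(-1*(-⅕) - 4*(-⅙)))^(3/2)))*(-46) = (73*(-12 - 8 + √2*(-5 + 2*(⅕ + ⅔))^(3/2)))*(-46) = (73*(-12 - 8 + √2*(-5 + 2*(13/15))^(3/2)))*(-46) = (73*(-12 - 8 + √2*(-5 + 26/15)^(3/2)))*(-46) = (73*(-12 - 8 + √2*(-49/15)^(3/2)))*(-46) = (73*(-12 - 8 + √2*(-343*I*√15/225)))*(-46) = (73*(-12 - 8 - 343*I*√30/225))*(-46) = (73*(-20 - 343*I*√30/225))*(-46) = (-1460 - 25039*I*√30/225)*(-46) = 67160 + 1151794*I*√30/225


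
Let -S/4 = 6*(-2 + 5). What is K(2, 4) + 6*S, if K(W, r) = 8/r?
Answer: -430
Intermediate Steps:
S = -72 (S = -24*(-2 + 5) = -24*3 = -4*18 = -72)
K(2, 4) + 6*S = 8/4 + 6*(-72) = 8*(¼) - 432 = 2 - 432 = -430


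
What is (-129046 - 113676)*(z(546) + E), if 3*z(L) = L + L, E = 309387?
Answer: -75183382222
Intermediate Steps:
z(L) = 2*L/3 (z(L) = (L + L)/3 = (2*L)/3 = 2*L/3)
(-129046 - 113676)*(z(546) + E) = (-129046 - 113676)*((⅔)*546 + 309387) = -242722*(364 + 309387) = -242722*309751 = -75183382222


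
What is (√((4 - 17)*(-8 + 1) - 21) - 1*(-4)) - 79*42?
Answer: -3314 + √70 ≈ -3305.6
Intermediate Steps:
(√((4 - 17)*(-8 + 1) - 21) - 1*(-4)) - 79*42 = (√(-13*(-7) - 21) + 4) - 3318 = (√(91 - 21) + 4) - 3318 = (√70 + 4) - 3318 = (4 + √70) - 3318 = -3314 + √70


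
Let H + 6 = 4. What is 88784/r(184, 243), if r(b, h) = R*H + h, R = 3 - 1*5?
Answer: 88784/247 ≈ 359.45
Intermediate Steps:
H = -2 (H = -6 + 4 = -2)
R = -2 (R = 3 - 5 = -2)
r(b, h) = 4 + h (r(b, h) = -2*(-2) + h = 4 + h)
88784/r(184, 243) = 88784/(4 + 243) = 88784/247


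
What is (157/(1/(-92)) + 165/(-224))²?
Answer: 10469243255641/50176 ≈ 2.0865e+8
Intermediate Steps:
(157/(1/(-92)) + 165/(-224))² = (157/(-1/92) + 165*(-1/224))² = (157*(-92) - 165/224)² = (-14444 - 165/224)² = (-3235621/224)² = 10469243255641/50176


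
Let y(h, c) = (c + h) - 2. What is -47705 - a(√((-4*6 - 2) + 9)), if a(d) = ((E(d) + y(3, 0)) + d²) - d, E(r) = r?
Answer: -47689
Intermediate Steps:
y(h, c) = -2 + c + h
a(d) = 1 + d² (a(d) = ((d + (-2 + 0 + 3)) + d²) - d = ((d + 1) + d²) - d = ((1 + d) + d²) - d = (1 + d + d²) - d = 1 + d²)
-47705 - a(√((-4*6 - 2) + 9)) = -47705 - (1 + (√((-4*6 - 2) + 9))²) = -47705 - (1 + (√((-24 - 2) + 9))²) = -47705 - (1 + (√(-26 + 9))²) = -47705 - (1 + (√(-17))²) = -47705 - (1 + (I*√17)²) = -47705 - (1 - 17) = -47705 - 1*(-16) = -47705 + 16 = -47689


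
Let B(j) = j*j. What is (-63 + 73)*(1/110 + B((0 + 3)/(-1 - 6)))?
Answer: 1039/539 ≈ 1.9276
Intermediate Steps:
B(j) = j**2
(-63 + 73)*(1/110 + B((0 + 3)/(-1 - 6))) = (-63 + 73)*(1/110 + ((0 + 3)/(-1 - 6))**2) = 10*(1/110 + (3/(-7))**2) = 10*(1/110 + (3*(-1/7))**2) = 10*(1/110 + (-3/7)**2) = 10*(1/110 + 9/49) = 10*(1039/5390) = 1039/539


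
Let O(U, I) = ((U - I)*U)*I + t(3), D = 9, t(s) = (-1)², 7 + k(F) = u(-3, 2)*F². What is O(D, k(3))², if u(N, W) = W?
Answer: 38809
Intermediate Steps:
k(F) = -7 + 2*F²
t(s) = 1
O(U, I) = 1 + I*U*(U - I) (O(U, I) = ((U - I)*U)*I + 1 = (U*(U - I))*I + 1 = I*U*(U - I) + 1 = 1 + I*U*(U - I))
O(D, k(3))² = (1 + (-7 + 2*3²)*9² - 1*9*(-7 + 2*3²)²)² = (1 + (-7 + 2*9)*81 - 1*9*(-7 + 2*9)²)² = (1 + (-7 + 18)*81 - 1*9*(-7 + 18)²)² = (1 + 11*81 - 1*9*11²)² = (1 + 891 - 1*9*121)² = (1 + 891 - 1089)² = (-197)² = 38809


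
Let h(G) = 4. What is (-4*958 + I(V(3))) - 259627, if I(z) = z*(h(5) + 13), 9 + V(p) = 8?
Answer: -263476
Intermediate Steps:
V(p) = -1 (V(p) = -9 + 8 = -1)
I(z) = 17*z (I(z) = z*(4 + 13) = z*17 = 17*z)
(-4*958 + I(V(3))) - 259627 = (-4*958 + 17*(-1)) - 259627 = (-3832 - 17) - 259627 = -3849 - 259627 = -263476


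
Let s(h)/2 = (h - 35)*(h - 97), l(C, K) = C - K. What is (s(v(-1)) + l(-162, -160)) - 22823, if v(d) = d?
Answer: -15769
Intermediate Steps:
s(h) = 2*(-97 + h)*(-35 + h) (s(h) = 2*((h - 35)*(h - 97)) = 2*((-35 + h)*(-97 + h)) = 2*((-97 + h)*(-35 + h)) = 2*(-97 + h)*(-35 + h))
(s(v(-1)) + l(-162, -160)) - 22823 = ((6790 - 264*(-1) + 2*(-1)²) + (-162 - 1*(-160))) - 22823 = ((6790 + 264 + 2*1) + (-162 + 160)) - 22823 = ((6790 + 264 + 2) - 2) - 22823 = (7056 - 2) - 22823 = 7054 - 22823 = -15769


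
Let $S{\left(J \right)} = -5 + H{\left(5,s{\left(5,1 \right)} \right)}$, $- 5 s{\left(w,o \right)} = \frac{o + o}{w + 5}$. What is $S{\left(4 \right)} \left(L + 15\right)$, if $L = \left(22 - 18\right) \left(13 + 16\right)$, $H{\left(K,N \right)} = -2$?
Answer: $-917$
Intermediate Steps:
$s{\left(w,o \right)} = - \frac{2 o}{5 \left(5 + w\right)}$ ($s{\left(w,o \right)} = - \frac{\left(o + o\right) \frac{1}{w + 5}}{5} = - \frac{2 o \frac{1}{5 + w}}{5} = - \frac{2 o}{5 \left(5 + w\right)}$)
$S{\left(J \right)} = -7$ ($S{\left(J \right)} = -5 - 2 = -7$)
$L = 116$ ($L = 4 \cdot 29 = 116$)
$S{\left(4 \right)} \left(L + 15\right) = - 7 \left(116 + 15\right) = \left(-7\right) 131 = -917$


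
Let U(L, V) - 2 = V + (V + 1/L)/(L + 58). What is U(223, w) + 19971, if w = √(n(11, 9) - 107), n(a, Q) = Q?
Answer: 1251568100/62663 + 1974*I*√2/281 ≈ 19973.0 + 9.9347*I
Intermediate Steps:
w = 7*I*√2 (w = √(9 - 107) = √(-98) = 7*I*√2 ≈ 9.8995*I)
U(L, V) = 2 + V + (V + 1/L)/(58 + L) (U(L, V) = 2 + (V + (V + 1/L)/(L + 58)) = 2 + (V + (V + 1/L)/(58 + L)) = 2 + V + (V + 1/L)/(58 + L))
U(223, w) + 19971 = (1 + 2*223² + 116*223 + (7*I*√2)*223² + 59*223*(7*I*√2))/(223*(58 + 223)) + 19971 = (1/223)*(1 + 2*49729 + 25868 + (7*I*√2)*49729 + 92099*I*√2)/281 + 19971 = (1/223)*(1/281)*(1 + 99458 + 25868 + 348103*I*√2 + 92099*I*√2) + 19971 = (1/223)*(1/281)*(125327 + 440202*I*√2) + 19971 = (125327/62663 + 1974*I*√2/281) + 19971 = 1251568100/62663 + 1974*I*√2/281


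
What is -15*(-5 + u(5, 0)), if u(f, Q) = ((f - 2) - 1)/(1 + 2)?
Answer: 65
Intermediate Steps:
u(f, Q) = -1 + f/3 (u(f, Q) = ((-2 + f) - 1)/3 = (-3 + f)*(1/3) = -1 + f/3)
-15*(-5 + u(5, 0)) = -15*(-5 + (-1 + (1/3)*5)) = -15*(-5 + (-1 + 5/3)) = -15*(-5 + 2/3) = -15*(-13/3) = 65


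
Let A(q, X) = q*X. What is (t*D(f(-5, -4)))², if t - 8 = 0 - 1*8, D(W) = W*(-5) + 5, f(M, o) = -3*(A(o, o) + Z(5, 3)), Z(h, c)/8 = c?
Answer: 0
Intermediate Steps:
A(q, X) = X*q
Z(h, c) = 8*c
f(M, o) = -72 - 3*o² (f(M, o) = -3*(o*o + 8*3) = -3*(o² + 24) = -3*(24 + o²) = -72 - 3*o²)
D(W) = 5 - 5*W (D(W) = -5*W + 5 = 5 - 5*W)
t = 0 (t = 8 + (0 - 1*8) = 8 + (0 - 8) = 8 - 8 = 0)
(t*D(f(-5, -4)))² = (0*(5 - 5*(-72 - 3*(-4)²)))² = (0*(5 - 5*(-72 - 3*16)))² = (0*(5 - 5*(-72 - 48)))² = (0*(5 - 5*(-120)))² = (0*(5 + 600))² = (0*605)² = 0² = 0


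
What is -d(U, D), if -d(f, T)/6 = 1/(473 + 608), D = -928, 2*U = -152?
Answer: 6/1081 ≈ 0.0055504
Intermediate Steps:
U = -76 (U = (1/2)*(-152) = -76)
d(f, T) = -6/1081 (d(f, T) = -6/(473 + 608) = -6/1081)
-d(U, D) = -1*(-6/1081) = 6/1081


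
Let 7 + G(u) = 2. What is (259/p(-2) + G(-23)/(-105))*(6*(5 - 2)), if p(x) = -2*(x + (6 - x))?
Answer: -5427/14 ≈ -387.64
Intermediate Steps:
G(u) = -5 (G(u) = -7 + 2 = -5)
p(x) = -12 (p(x) = -2*6 = -12)
(259/p(-2) + G(-23)/(-105))*(6*(5 - 2)) = (259/(-12) - 5/(-105))*(6*(5 - 2)) = (259*(-1/12) - 5*(-1/105))*(6*3) = (-259/12 + 1/21)*18 = -603/28*18 = -5427/14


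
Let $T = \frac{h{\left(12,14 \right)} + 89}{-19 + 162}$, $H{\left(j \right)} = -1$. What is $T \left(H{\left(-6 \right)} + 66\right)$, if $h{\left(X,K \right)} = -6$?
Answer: $\frac{415}{11} \approx 37.727$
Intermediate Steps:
$T = \frac{83}{143}$ ($T = \frac{-6 + 89}{-19 + 162} = \frac{83}{143} \approx 0.58042$)
$T \left(H{\left(-6 \right)} + 66\right) = \frac{83 \left(-1 + 66\right)}{143} = \frac{83}{143} \cdot 65 = \frac{415}{11}$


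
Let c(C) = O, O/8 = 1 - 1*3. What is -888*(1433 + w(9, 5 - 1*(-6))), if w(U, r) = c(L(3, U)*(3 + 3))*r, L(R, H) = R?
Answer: -1116216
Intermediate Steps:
O = -16 (O = 8*(1 - 1*3) = 8*(1 - 3) = 8*(-2) = -16)
c(C) = -16
w(U, r) = -16*r
-888*(1433 + w(9, 5 - 1*(-6))) = -888*(1433 - 16*(5 - 1*(-6))) = -888*(1433 - 16*(5 + 6)) = -888*(1433 - 16*11) = -888*(1433 - 176) = -888*1257 = -1116216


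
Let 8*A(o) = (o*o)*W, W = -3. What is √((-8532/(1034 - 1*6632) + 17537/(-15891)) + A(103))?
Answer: I*√1554544016643950022/19768404 ≈ 63.071*I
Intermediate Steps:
A(o) = -3*o²/8 (A(o) = ((o*o)*(-3))/8 = (o²*(-3))/8 = (-3*o²)/8 = -3*o²/8)
√((-8532/(1034 - 1*6632) + 17537/(-15891)) + A(103)) = √((-8532/(1034 - 1*6632) + 17537/(-15891)) - 3/8*103²) = √((-8532/(1034 - 6632) + 17537*(-1/15891)) - 3/8*10609) = √((-8532/(-5598) - 17537/15891) - 31827/8) = √((-8532*(-1/5598) - 17537/15891) - 31827/8) = √((474/311 - 17537/15891) - 31827/8) = √(2078327/4942101 - 31827/8) = √(-157275621911/39536808) = I*√1554544016643950022/19768404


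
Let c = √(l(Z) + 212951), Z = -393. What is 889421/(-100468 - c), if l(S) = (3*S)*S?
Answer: -44679174514/5046571363 + 6225947*√13802/10093142726 ≈ -8.7809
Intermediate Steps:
l(S) = 3*S²
c = 7*√13802 (c = √(3*(-393)² + 212951) = √(3*154449 + 212951) = √(463347 + 212951) = √676298 = 7*√13802 ≈ 822.37)
889421/(-100468 - c) = 889421/(-100468 - 7*√13802)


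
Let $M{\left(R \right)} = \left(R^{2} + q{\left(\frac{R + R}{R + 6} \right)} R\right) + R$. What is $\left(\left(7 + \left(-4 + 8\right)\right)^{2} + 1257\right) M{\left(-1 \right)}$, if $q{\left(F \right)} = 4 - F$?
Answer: $- \frac{30316}{5} \approx -6063.2$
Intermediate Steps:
$M{\left(R \right)} = R + R^{2} + R \left(4 - \frac{2 R}{6 + R}\right)$ ($M{\left(R \right)} = \left(R^{2} + \left(4 - \frac{R + R}{R + 6}\right) R\right) + R = \left(R^{2} + \left(4 - \frac{2 R}{6 + R}\right) R\right) + R = \left(R^{2} + R \left(4 - \frac{2 R}{6 + R}\right)\right) + R = R + R^{2} + R \left(4 - \frac{2 R}{6 + R}\right)$)
$\left(\left(7 + \left(-4 + 8\right)\right)^{2} + 1257\right) M{\left(-1 \right)} = \left(\left(7 + \left(-4 + 8\right)\right)^{2} + 1257\right) \left(- \frac{30 + \left(-1\right)^{2} + 9 \left(-1\right)}{6 - 1}\right) = \left(\left(7 + 4\right)^{2} + 1257\right) \left(- \frac{30 + 1 - 9}{5}\right) = \left(11^{2} + 1257\right) \left(\left(-1\right) \frac{1}{5} \cdot 22\right) = \left(121 + 1257\right) \left(- \frac{22}{5}\right) = 1378 \left(- \frac{22}{5}\right) = - \frac{30316}{5}$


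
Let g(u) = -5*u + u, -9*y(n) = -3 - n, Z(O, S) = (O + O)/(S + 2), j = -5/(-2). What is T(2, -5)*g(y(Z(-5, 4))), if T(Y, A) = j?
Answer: -40/27 ≈ -1.4815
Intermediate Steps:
j = 5/2 (j = -5*(-½) = 5/2 ≈ 2.5000)
Z(O, S) = 2*O/(2 + S) (Z(O, S) = (2*O)/(2 + S) = 2*O/(2 + S))
T(Y, A) = 5/2
y(n) = ⅓ + n/9 (y(n) = -(-3 - n)/9 = ⅓ + n/9)
g(u) = -4*u
T(2, -5)*g(y(Z(-5, 4))) = 5*(-4*(⅓ + (2*(-5)/(2 + 4))/9))/2 = 5*(-4*(⅓ + (2*(-5)/6)/9))/2 = 5*(-4*(⅓ + (2*(-5)*(⅙))/9))/2 = 5*(-4*(⅓ + (⅑)*(-5/3)))/2 = 5*(-4*(⅓ - 5/27))/2 = 5*(-4*4/27)/2 = (5/2)*(-16/27) = -40/27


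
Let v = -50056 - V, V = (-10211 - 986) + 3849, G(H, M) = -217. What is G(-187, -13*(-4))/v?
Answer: 217/42708 ≈ 0.0050810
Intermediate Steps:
V = -7348 (V = -11197 + 3849 = -7348)
v = -42708 (v = -50056 - 1*(-7348) = -50056 + 7348 = -42708)
G(-187, -13*(-4))/v = -217/(-42708) = -217*(-1/42708) = 217/42708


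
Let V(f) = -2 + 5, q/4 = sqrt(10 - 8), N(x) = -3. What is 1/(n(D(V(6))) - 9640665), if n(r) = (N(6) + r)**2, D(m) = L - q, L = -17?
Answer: -9640233/92934092243089 - 160*sqrt(2)/92934092243089 ≈ -1.0373e-7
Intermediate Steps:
q = 4*sqrt(2) (q = 4*sqrt(10 - 8) = 4*sqrt(2) ≈ 5.6569)
V(f) = 3
D(m) = -17 - 4*sqrt(2)
n(r) = (-3 + r)**2
1/(n(D(V(6))) - 9640665) = 1/((-3 + (-17 - 4*sqrt(2)))**2 - 9640665) = 1/((-20 - 4*sqrt(2))**2 - 9640665) = 1/(-9640665 + (-20 - 4*sqrt(2))**2)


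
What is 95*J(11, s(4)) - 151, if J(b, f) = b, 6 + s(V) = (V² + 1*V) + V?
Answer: 894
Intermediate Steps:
s(V) = -6 + V² + 2*V (s(V) = -6 + ((V² + 1*V) + V) = -6 + ((V² + V) + V) = -6 + ((V + V²) + V) = -6 + (V² + 2*V) = -6 + V² + 2*V)
95*J(11, s(4)) - 151 = 95*11 - 151 = 1045 - 151 = 894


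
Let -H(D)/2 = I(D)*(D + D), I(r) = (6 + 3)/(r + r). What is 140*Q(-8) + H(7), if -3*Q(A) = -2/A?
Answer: -89/3 ≈ -29.667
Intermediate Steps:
I(r) = 9/(2*r) (I(r) = 9/((2*r)) = 9*(1/(2*r)) = 9/(2*r))
H(D) = -18 (H(D) = -2*9/(2*D)*(D + D) = -2*9/(2*D)*2*D = -2*9 = -18)
Q(A) = 2/(3*A) (Q(A) = -(-2)/(3*A) = 2/(3*A))
140*Q(-8) + H(7) = 140*((⅔)/(-8)) - 18 = 140*((⅔)*(-⅛)) - 18 = 140*(-1/12) - 18 = -35/3 - 18 = -89/3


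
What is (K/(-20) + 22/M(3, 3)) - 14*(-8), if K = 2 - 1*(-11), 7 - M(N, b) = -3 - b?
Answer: 29391/260 ≈ 113.04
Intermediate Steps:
M(N, b) = 10 + b (M(N, b) = 7 - (-3 - b) = 7 + (3 + b) = 10 + b)
K = 13 (K = 2 + 11 = 13)
(K/(-20) + 22/M(3, 3)) - 14*(-8) = (13/(-20) + 22/(10 + 3)) - 14*(-8) = (13*(-1/20) + 22/13) + 112 = (-13/20 + 22*(1/13)) + 112 = (-13/20 + 22/13) + 112 = 271/260 + 112 = 29391/260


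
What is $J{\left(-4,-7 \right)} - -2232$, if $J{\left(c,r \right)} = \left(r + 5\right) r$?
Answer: $2246$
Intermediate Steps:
$J{\left(c,r \right)} = r \left(5 + r\right)$ ($J{\left(c,r \right)} = \left(5 + r\right) r = r \left(5 + r\right)$)
$J{\left(-4,-7 \right)} - -2232 = - 7 \left(5 - 7\right) - -2232 = \left(-7\right) \left(-2\right) + 2232 = 14 + 2232 = 2246$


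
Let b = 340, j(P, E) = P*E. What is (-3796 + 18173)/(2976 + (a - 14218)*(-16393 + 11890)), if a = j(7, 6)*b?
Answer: -1307/25110 ≈ -0.052051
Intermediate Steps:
j(P, E) = E*P
a = 14280 (a = (6*7)*340 = 42*340 = 14280)
(-3796 + 18173)/(2976 + (a - 14218)*(-16393 + 11890)) = (-3796 + 18173)/(2976 + (14280 - 14218)*(-16393 + 11890)) = 14377/(2976 + 62*(-4503)) = 14377/(2976 - 279186) = 14377/(-276210) = 14377*(-1/276210) = -1307/25110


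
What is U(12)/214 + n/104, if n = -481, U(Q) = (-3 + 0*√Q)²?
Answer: -3923/856 ≈ -4.5829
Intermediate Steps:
U(Q) = 9 (U(Q) = (-3 + 0)² = (-3)² = 9)
U(12)/214 + n/104 = 9/214 - 481/104 = 9*(1/214) - 481*1/104 = 9/214 - 37/8 = -3923/856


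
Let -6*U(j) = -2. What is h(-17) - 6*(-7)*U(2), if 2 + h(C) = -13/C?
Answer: 217/17 ≈ 12.765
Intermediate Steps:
U(j) = 1/3 (U(j) = -1/6*(-2) = 1/3)
h(C) = -2 - 13/C
h(-17) - 6*(-7)*U(2) = (-2 - 13/(-17)) - 6*(-7)/3 = (-2 - 13*(-1/17)) - (-42)/3 = (-2 + 13/17) - 1*(-14) = -21/17 + 14 = 217/17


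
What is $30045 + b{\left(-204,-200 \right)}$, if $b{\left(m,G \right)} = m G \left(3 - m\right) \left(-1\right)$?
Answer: $-8415555$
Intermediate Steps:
$b{\left(m,G \right)} = - G m \left(3 - m\right)$ ($b{\left(m,G \right)} = G m \left(3 - m\right) \left(-1\right) = - G m \left(3 - m\right)$)
$30045 + b{\left(-204,-200 \right)} = 30045 - - 40800 \left(-3 - 204\right) = 30045 - \left(-40800\right) \left(-207\right) = 30045 - 8445600 = -8415555$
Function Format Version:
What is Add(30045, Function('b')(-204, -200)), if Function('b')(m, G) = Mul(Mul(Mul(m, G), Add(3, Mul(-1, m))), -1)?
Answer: -8415555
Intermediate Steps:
Function('b')(m, G) = Mul(-1, G, m, Add(3, Mul(-1, m))) (Function('b')(m, G) = Mul(Mul(Mul(G, m), Add(3, Mul(-1, m))), -1) = Mul(Mul(G, m, Add(3, Mul(-1, m))), -1) = Mul(-1, G, m, Add(3, Mul(-1, m))))
Add(30045, Function('b')(-204, -200)) = Add(30045, Mul(-200, -204, Add(-3, -204))) = Add(30045, Mul(-200, -204, -207)) = Add(30045, -8445600) = -8415555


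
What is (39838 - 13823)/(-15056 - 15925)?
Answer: -26015/30981 ≈ -0.83971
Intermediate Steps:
(39838 - 13823)/(-15056 - 15925) = 26015/(-30981) = 26015*(-1/30981) = -26015/30981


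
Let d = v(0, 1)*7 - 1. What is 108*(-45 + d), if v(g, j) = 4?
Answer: -1944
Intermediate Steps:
d = 27 (d = 4*7 - 1 = 28 - 1 = 27)
108*(-45 + d) = 108*(-45 + 27) = 108*(-18) = -1944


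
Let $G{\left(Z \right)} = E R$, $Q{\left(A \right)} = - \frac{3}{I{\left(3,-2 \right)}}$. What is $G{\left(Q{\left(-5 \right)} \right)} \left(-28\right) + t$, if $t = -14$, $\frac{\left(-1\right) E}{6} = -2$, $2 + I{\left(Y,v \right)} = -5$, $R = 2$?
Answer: $-686$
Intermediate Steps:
$I{\left(Y,v \right)} = -7$ ($I{\left(Y,v \right)} = -2 - 5 = -7$)
$E = 12$ ($E = \left(-6\right) \left(-2\right) = 12$)
$Q{\left(A \right)} = \frac{3}{7}$ ($Q{\left(A \right)} = - \frac{3}{-7} = \left(-3\right) \left(- \frac{1}{7}\right) = \frac{3}{7}$)
$G{\left(Z \right)} = 24$ ($G{\left(Z \right)} = 12 \cdot 2 = 24$)
$G{\left(Q{\left(-5 \right)} \right)} \left(-28\right) + t = 24 \left(-28\right) - 14 = -672 - 14 = -686$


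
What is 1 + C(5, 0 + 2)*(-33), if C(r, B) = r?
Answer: -164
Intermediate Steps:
1 + C(5, 0 + 2)*(-33) = 1 + 5*(-33) = 1 - 165 = -164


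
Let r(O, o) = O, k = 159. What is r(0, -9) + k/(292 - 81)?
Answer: 159/211 ≈ 0.75355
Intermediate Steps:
r(0, -9) + k/(292 - 81) = 0 + 159/(292 - 81) = 0 + 159/211 = 159/211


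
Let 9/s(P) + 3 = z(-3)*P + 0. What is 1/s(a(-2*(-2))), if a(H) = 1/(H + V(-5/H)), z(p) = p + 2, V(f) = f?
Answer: -37/99 ≈ -0.37374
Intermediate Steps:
z(p) = 2 + p
a(H) = 1/(H - 5/H)
s(P) = 9/(-3 - P) (s(P) = 9/(-3 + ((2 - 3)*P + 0)) = 9/(-3 + (-P + 0)) = 9/(-3 - P))
1/s(a(-2*(-2))) = 1/(9/(-3 - (-2*(-2))/(-5 + (-2*(-2))²))) = 1/(9/(-3 - 4/(-5 + 4²))) = 1/(9/(-3 - 4/(-5 + 16))) = 1/(9/(-3 - 4/11)) = 1/(9/(-37/11)) = 1/(9*(-11/37)) = 1/(-99/37) = -37/99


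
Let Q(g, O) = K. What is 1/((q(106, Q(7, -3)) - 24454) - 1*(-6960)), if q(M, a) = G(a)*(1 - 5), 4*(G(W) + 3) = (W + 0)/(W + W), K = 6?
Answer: -2/34965 ≈ -5.7200e-5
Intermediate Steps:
G(W) = -23/8 (G(W) = -3 + ((W + 0)/(W + W))/4 = -3 + (W/((2*W)))/4 = -3 + (W*(1/(2*W)))/4 = -3 + (¼)*(½) = -3 + ⅛ = -23/8)
Q(g, O) = 6
q(M, a) = 23/2 (q(M, a) = -23*(1 - 5)/8 = -23/8*(-4) = 23/2)
1/((q(106, Q(7, -3)) - 24454) - 1*(-6960)) = 1/((23/2 - 24454) - 1*(-6960)) = 1/(-48885/2 + 6960) = 1/(-34965/2) = -2/34965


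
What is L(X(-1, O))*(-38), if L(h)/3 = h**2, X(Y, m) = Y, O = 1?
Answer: -114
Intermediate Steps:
L(h) = 3*h**2
L(X(-1, O))*(-38) = (3*(-1)**2)*(-38) = (3*1)*(-38) = 3*(-38) = -114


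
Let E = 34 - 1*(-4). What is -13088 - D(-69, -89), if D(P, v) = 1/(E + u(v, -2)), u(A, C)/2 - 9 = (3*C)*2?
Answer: -418817/32 ≈ -13088.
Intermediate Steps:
u(A, C) = 18 + 12*C (u(A, C) = 18 + 2*((3*C)*2) = 18 + 2*(6*C) = 18 + 12*C)
E = 38 (E = 34 + 4 = 38)
D(P, v) = 1/32 (D(P, v) = 1/(38 + (18 + 12*(-2))) = 1/(38 + (18 - 24)) = 1/(38 - 6) = 1/32)
-13088 - D(-69, -89) = -13088 - 1*1/32 = -13088 - 1/32 = -418817/32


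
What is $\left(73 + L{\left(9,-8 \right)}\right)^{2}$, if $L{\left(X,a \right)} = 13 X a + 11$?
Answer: $725904$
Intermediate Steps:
$L{\left(X,a \right)} = 11 + 13 X a$ ($L{\left(X,a \right)} = 13 X a + 11 = 11 + 13 X a$)
$\left(73 + L{\left(9,-8 \right)}\right)^{2} = \left(73 + \left(11 + 13 \cdot 9 \left(-8\right)\right)\right)^{2} = \left(73 + \left(11 - 936\right)\right)^{2} = \left(73 - 925\right)^{2} = \left(-852\right)^{2} = 725904$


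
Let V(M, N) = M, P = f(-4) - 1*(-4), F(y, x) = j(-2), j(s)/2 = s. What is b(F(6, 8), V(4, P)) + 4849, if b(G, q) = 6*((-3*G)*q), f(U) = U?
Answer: 5137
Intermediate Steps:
j(s) = 2*s
F(y, x) = -4 (F(y, x) = 2*(-2) = -4)
P = 0 (P = -4 - 1*(-4) = -4 + 4 = 0)
b(G, q) = -18*G*q (b(G, q) = 6*(-3*G*q) = -18*G*q)
b(F(6, 8), V(4, P)) + 4849 = -18*(-4)*4 + 4849 = 288 + 4849 = 5137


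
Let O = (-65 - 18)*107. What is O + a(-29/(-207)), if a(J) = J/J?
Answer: -8880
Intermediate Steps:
O = -8881 (O = -83*107 = -8881)
a(J) = 1
O + a(-29/(-207)) = -8881 + 1 = -8880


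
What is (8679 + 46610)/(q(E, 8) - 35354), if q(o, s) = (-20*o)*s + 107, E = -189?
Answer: -55289/5007 ≈ -11.042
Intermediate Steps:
q(o, s) = 107 - 20*o*s (q(o, s) = -20*o*s + 107 = 107 - 20*o*s)
(8679 + 46610)/(q(E, 8) - 35354) = (8679 + 46610)/((107 - 20*(-189)*8) - 35354) = 55289/((107 + 30240) - 35354) = 55289/(30347 - 35354) = 55289/(-5007) = 55289*(-1/5007) = -55289/5007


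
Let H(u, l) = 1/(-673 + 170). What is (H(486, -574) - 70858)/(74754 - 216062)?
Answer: 35641575/71077924 ≈ 0.50144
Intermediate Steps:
H(u, l) = -1/503 (H(u, l) = 1/(-503) = -1/503)
(H(486, -574) - 70858)/(74754 - 216062) = (-1/503 - 70858)/(74754 - 216062) = -35641575/503/(-141308) = -35641575/503*(-1/141308) = 35641575/71077924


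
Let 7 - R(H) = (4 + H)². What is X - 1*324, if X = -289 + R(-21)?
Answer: -895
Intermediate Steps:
R(H) = 7 - (4 + H)²
X = -571 (X = -289 + (7 - (4 - 21)²) = -289 + (7 - 1*(-17)²) = -289 + (7 - 1*289) = -289 + (7 - 289) = -289 - 282 = -571)
X - 1*324 = -571 - 1*324 = -571 - 324 = -895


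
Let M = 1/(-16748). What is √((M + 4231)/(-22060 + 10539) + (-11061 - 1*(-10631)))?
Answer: 3*I*√445085006303100881/96476854 ≈ 20.745*I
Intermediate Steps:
M = -1/16748 ≈ -5.9709e-5
√((M + 4231)/(-22060 + 10539) + (-11061 - 1*(-10631))) = √((-1/16748 + 4231)/(-22060 + 10539) + (-11061 - 1*(-10631))) = √((70860787/16748)/(-11521) + (-11061 + 10631)) = √((70860787/16748)*(-1/11521) - 430) = √(-70860787/192953708 - 430) = √(-83040955227/192953708) = 3*I*√445085006303100881/96476854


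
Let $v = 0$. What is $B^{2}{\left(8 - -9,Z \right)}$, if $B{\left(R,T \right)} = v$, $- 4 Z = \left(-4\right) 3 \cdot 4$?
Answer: $0$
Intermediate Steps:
$Z = 12$ ($Z = - \frac{\left(-4\right) 3 \cdot 4}{4} = - \frac{\left(-12\right) 4}{4} = \left(- \frac{1}{4}\right) \left(-48\right) = 12$)
$B{\left(R,T \right)} = 0$
$B^{2}{\left(8 - -9,Z \right)} = 0^{2} = 0$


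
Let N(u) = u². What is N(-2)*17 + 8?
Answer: 76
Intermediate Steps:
N(-2)*17 + 8 = (-2)²*17 + 8 = 4*17 + 8 = 68 + 8 = 76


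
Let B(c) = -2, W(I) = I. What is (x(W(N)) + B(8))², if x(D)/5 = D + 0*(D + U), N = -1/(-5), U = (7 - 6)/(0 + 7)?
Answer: 1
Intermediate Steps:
U = ⅐ (U = 1/7 = 1*(⅐) = ⅐ ≈ 0.14286)
N = ⅕ (N = -1*(-⅕) = ⅕ ≈ 0.20000)
x(D) = 5*D (x(D) = 5*(D + 0*(D + ⅐)) = 5*(D + 0*(⅐ + D)) = 5*(D + 0) = 5*D)
(x(W(N)) + B(8))² = (5*(⅕) - 2)² = (1 - 2)² = (-1)² = 1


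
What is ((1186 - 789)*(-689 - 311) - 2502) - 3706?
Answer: -403208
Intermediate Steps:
((1186 - 789)*(-689 - 311) - 2502) - 3706 = (397*(-1000) - 2502) - 3706 = (-397000 - 2502) - 3706 = -399502 - 3706 = -403208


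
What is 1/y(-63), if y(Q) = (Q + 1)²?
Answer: 1/3844 ≈ 0.00026015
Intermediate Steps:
y(Q) = (1 + Q)²
1/y(-63) = 1/((1 - 63)²) = 1/((-62)²) = 1/3844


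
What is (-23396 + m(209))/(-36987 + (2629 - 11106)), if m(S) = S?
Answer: 23187/45464 ≈ 0.51001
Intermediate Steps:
(-23396 + m(209))/(-36987 + (2629 - 11106)) = (-23396 + 209)/(-36987 + (2629 - 11106)) = -23187/(-36987 - 8477) = -23187/(-45464) = -23187*(-1/45464) = 23187/45464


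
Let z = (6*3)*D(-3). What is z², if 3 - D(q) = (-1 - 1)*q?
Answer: 2916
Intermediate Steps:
D(q) = 3 + 2*q (D(q) = 3 - (-1 - 1)*q = 3 - (-2)*q = 3 + 2*q)
z = -54 (z = (6*3)*(3 + 2*(-3)) = 18*(3 - 6) = 18*(-3) = -54)
z² = (-54)² = 2916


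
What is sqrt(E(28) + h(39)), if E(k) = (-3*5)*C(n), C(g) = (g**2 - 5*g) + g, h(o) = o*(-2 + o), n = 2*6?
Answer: sqrt(3) ≈ 1.7320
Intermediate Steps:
n = 12
C(g) = g**2 - 4*g
E(k) = -1440 (E(k) = (-3*5)*(12*(-4 + 12)) = -180*8 = -15*96 = -1440)
sqrt(E(28) + h(39)) = sqrt(-1440 + 39*(-2 + 39)) = sqrt(-1440 + 39*37) = sqrt(-1440 + 1443) = sqrt(3)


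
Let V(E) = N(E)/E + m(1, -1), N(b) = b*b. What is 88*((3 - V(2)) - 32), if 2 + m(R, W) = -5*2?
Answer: -1672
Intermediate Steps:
m(R, W) = -12 (m(R, W) = -2 - 5*2 = -2 - 10 = -12)
N(b) = b**2
V(E) = -12 + E (V(E) = E**2/E - 12 = E - 12 = -12 + E)
88*((3 - V(2)) - 32) = 88*((3 - (-12 + 2)) - 32) = 88*((3 - 1*(-10)) - 32) = 88*((3 + 10) - 32) = 88*(13 - 32) = 88*(-19) = -1672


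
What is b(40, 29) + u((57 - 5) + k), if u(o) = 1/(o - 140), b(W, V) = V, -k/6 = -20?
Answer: 929/32 ≈ 29.031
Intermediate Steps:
k = 120 (k = -6*(-20) = 120)
u(o) = 1/(-140 + o)
b(40, 29) + u((57 - 5) + k) = 29 + 1/(-140 + ((57 - 5) + 120)) = 29 + 1/(-140 + (52 + 120)) = 29 + 1/(-140 + 172) = 29 + 1/32 = 929/32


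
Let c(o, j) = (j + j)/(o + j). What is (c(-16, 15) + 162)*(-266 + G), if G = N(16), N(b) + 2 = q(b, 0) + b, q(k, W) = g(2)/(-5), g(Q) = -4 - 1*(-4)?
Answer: -33264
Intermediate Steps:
g(Q) = 0 (g(Q) = -4 + 4 = 0)
c(o, j) = 2*j/(j + o) (c(o, j) = (2*j)/(j + o) = 2*j/(j + o))
q(k, W) = 0 (q(k, W) = 0/(-5) = 0*(-⅕) = 0)
N(b) = -2 + b (N(b) = -2 + (0 + b) = -2 + b)
G = 14 (G = -2 + 16 = 14)
(c(-16, 15) + 162)*(-266 + G) = (2*15/(15 - 16) + 162)*(-266 + 14) = (2*15/(-1) + 162)*(-252) = (2*15*(-1) + 162)*(-252) = (-30 + 162)*(-252) = 132*(-252) = -33264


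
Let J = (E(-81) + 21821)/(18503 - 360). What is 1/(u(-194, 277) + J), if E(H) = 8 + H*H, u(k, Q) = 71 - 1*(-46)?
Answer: 18143/2151121 ≈ 0.0084342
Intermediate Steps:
u(k, Q) = 117 (u(k, Q) = 71 + 46 = 117)
E(H) = 8 + H²
J = 28390/18143 (J = ((8 + (-81)²) + 21821)/(18503 - 360) = ((8 + 6561) + 21821)/18143 = (6569 + 21821)*(1/18143) = 28390*(1/18143) = 28390/18143 ≈ 1.5648)
1/(u(-194, 277) + J) = 1/(117 + 28390/18143) = 1/(2151121/18143) = 18143/2151121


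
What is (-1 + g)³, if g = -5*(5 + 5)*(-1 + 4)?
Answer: -3442951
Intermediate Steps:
g = -150 (g = -50*3 = -5*30 = -150)
(-1 + g)³ = (-1 - 150)³ = (-151)³ = -3442951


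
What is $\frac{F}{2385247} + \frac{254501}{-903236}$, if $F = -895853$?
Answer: $- \frac{1416214427055}{2154440959292} \approx -0.65735$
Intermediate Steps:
$\frac{F}{2385247} + \frac{254501}{-903236} = - \frac{895853}{2385247} + \frac{254501}{-903236} = \left(-895853\right) \frac{1}{2385247} + 254501 \left(- \frac{1}{903236}\right) = - \frac{895853}{2385247} - \frac{254501}{903236} = - \frac{1416214427055}{2154440959292}$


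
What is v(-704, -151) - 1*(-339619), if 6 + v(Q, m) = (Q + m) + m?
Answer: 338607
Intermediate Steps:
v(Q, m) = -6 + Q + 2*m (v(Q, m) = -6 + ((Q + m) + m) = -6 + (Q + 2*m) = -6 + Q + 2*m)
v(-704, -151) - 1*(-339619) = (-6 - 704 + 2*(-151)) - 1*(-339619) = (-6 - 704 - 302) + 339619 = -1012 + 339619 = 338607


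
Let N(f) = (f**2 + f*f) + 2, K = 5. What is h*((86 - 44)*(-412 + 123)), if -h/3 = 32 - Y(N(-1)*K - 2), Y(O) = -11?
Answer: 1565802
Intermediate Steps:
N(f) = 2 + 2*f**2 (N(f) = (f**2 + f**2) + 2 = 2*f**2 + 2 = 2 + 2*f**2)
h = -129 (h = -3*(32 - 1*(-11)) = -3*(32 + 11) = -3*43 = -129)
h*((86 - 44)*(-412 + 123)) = -129*(86 - 44)*(-412 + 123) = -5418*(-289) = -129*(-12138) = 1565802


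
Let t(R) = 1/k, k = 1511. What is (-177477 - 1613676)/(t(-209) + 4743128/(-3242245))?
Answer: 2924972071056945/2387874721 ≈ 1.2249e+6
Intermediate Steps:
t(R) = 1/1511
(-177477 - 1613676)/(t(-209) + 4743128/(-3242245)) = (-177477 - 1613676)/(1/1511 + 4743128/(-3242245)) = -1791153/(1/1511 + 4743128*(-1/3242245)) = -1791153/(1/1511 - 4743128/3242245) = -1791153/(-7163624163/4899032195) = -1791153*(-4899032195/7163624163) = 2924972071056945/2387874721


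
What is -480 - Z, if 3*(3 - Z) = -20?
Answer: -1469/3 ≈ -489.67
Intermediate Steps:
Z = 29/3 (Z = 3 - ⅓*(-20) = 3 + 20/3 = 29/3 ≈ 9.6667)
-480 - Z = -480 - 1*29/3 = -480 - 29/3 = -1469/3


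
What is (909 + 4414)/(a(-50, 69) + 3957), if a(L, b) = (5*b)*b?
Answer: 5323/27762 ≈ 0.19174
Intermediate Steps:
a(L, b) = 5*b**2
(909 + 4414)/(a(-50, 69) + 3957) = (909 + 4414)/(5*69**2 + 3957) = 5323/(5*4761 + 3957) = 5323/(23805 + 3957) = 5323/27762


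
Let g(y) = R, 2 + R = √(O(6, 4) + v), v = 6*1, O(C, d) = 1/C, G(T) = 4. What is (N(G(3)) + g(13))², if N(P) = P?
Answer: (12 + √222)²/36 ≈ 20.100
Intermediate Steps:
v = 6
R = -2 + √222/6 (R = -2 + √(1/6 + 6) = -2 + √(⅙ + 6) = -2 + √(37/6) = -2 + √222/6 ≈ 0.48328)
g(y) = -2 + √222/6
(N(G(3)) + g(13))² = (4 + (-2 + √222/6))² = (2 + √222/6)²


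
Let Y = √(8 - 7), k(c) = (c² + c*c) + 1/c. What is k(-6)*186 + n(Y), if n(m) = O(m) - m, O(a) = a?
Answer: 13361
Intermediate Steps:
k(c) = 1/c + 2*c² (k(c) = (c² + c²) + 1/c = 2*c² + 1/c = 1/c + 2*c²)
Y = 1 (Y = √1 = 1)
n(m) = 0 (n(m) = m - m = 0)
k(-6)*186 + n(Y) = ((1 + 2*(-6)³)/(-6))*186 + 0 = -(1 + 2*(-216))/6*186 + 0 = -(1 - 432)/6*186 + 0 = -⅙*(-431)*186 + 0 = (431/6)*186 + 0 = 13361 + 0 = 13361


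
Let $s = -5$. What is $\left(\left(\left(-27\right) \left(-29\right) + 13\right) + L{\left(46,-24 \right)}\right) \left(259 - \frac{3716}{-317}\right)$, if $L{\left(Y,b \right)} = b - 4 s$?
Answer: $\frac{67968648}{317} \approx 2.1441 \cdot 10^{5}$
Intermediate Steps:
$L{\left(Y,b \right)} = 20 + b$ ($L{\left(Y,b \right)} = b - -20 = b + 20 = 20 + b$)
$\left(\left(\left(-27\right) \left(-29\right) + 13\right) + L{\left(46,-24 \right)}\right) \left(259 - \frac{3716}{-317}\right) = \left(\left(\left(-27\right) \left(-29\right) + 13\right) + \left(20 - 24\right)\right) \left(259 - \frac{3716}{-317}\right) = \left(\left(783 + 13\right) - 4\right) \left(259 - - \frac{3716}{317}\right) = \left(796 - 4\right) \left(259 + \frac{3716}{317}\right) = 792 \cdot \frac{85819}{317} = \frac{67968648}{317}$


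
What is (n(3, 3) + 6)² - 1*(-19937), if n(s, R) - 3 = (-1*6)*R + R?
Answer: 19973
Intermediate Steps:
n(s, R) = 3 - 5*R (n(s, R) = 3 + ((-1*6)*R + R) = 3 + (-6*R + R) = 3 - 5*R)
(n(3, 3) + 6)² - 1*(-19937) = ((3 - 5*3) + 6)² - 1*(-19937) = ((3 - 15) + 6)² + 19937 = (-12 + 6)² + 19937 = (-6)² + 19937 = 36 + 19937 = 19973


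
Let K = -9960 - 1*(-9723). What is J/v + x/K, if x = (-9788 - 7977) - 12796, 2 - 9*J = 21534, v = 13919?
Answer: 1274434649/9896409 ≈ 128.78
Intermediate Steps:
K = -237 (K = -9960 + 9723 = -237)
J = -21532/9 (J = 2/9 - ⅑*21534 = 2/9 - 7178/3 = -21532/9 ≈ -2392.4)
x = -30561 (x = -17765 - 12796 = -30561)
J/v + x/K = -21532/9/13919 - 30561/(-237) = -21532/9*1/13919 - 30561*(-1/237) = -21532/125271 + 10187/79 = 1274434649/9896409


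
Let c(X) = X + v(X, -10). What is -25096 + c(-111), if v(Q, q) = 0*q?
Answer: -25207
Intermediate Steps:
v(Q, q) = 0
c(X) = X (c(X) = X + 0 = X)
-25096 + c(-111) = -25096 - 111 = -25207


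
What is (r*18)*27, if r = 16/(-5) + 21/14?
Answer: -4131/5 ≈ -826.20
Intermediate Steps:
r = -17/10 (r = 16*(-⅕) + 21*(1/14) = -16/5 + 3/2 = -17/10 ≈ -1.7000)
(r*18)*27 = -17/10*18*27 = -153/5*27 = -4131/5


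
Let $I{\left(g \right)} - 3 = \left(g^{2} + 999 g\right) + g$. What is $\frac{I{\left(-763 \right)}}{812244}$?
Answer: $- \frac{15069}{67687} \approx -0.22263$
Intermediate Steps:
$I{\left(g \right)} = 3 + g^{2} + 1000 g$ ($I{\left(g \right)} = 3 + \left(\left(g^{2} + 999 g\right) + g\right) = 3 + \left(g^{2} + 1000 g\right) = 3 + g^{2} + 1000 g$)
$\frac{I{\left(-763 \right)}}{812244} = \frac{3 + \left(-763\right)^{2} + 1000 \left(-763\right)}{812244} = \left(3 + 582169 - 763000\right) \frac{1}{812244} = \left(-180828\right) \frac{1}{812244} = - \frac{15069}{67687}$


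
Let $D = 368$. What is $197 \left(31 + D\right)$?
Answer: $78603$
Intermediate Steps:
$197 \left(31 + D\right) = 197 \left(31 + 368\right) = 197 \cdot 399 = 78603$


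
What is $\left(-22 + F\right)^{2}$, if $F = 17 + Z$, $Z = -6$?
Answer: $121$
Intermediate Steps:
$F = 11$ ($F = 17 - 6 = 11$)
$\left(-22 + F\right)^{2} = \left(-22 + 11\right)^{2} = \left(-11\right)^{2} = 121$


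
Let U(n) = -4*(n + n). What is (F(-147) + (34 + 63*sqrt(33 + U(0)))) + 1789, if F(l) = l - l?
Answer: 1823 + 63*sqrt(33) ≈ 2184.9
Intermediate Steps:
F(l) = 0
U(n) = -8*n
(F(-147) + (34 + 63*sqrt(33 + U(0)))) + 1789 = (0 + (34 + 63*sqrt(33 - 8*0))) + 1789 = (0 + (34 + 63*sqrt(33 + 0))) + 1789 = (0 + (34 + 63*sqrt(33))) + 1789 = (34 + 63*sqrt(33)) + 1789 = 1823 + 63*sqrt(33)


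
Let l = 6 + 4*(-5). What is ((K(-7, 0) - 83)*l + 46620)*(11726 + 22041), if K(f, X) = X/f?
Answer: 1613454794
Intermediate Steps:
l = -14 (l = 6 - 20 = -14)
((K(-7, 0) - 83)*l + 46620)*(11726 + 22041) = ((0/(-7) - 83)*(-14) + 46620)*(11726 + 22041) = ((0*(-1/7) - 83)*(-14) + 46620)*33767 = ((0 - 83)*(-14) + 46620)*33767 = (-83*(-14) + 46620)*33767 = (1162 + 46620)*33767 = 47782*33767 = 1613454794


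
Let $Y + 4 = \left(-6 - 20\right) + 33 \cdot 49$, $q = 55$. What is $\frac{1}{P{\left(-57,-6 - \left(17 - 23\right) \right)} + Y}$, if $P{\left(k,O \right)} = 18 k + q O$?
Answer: $\frac{1}{561} \approx 0.0017825$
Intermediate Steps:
$P{\left(k,O \right)} = 18 k + 55 O$
$Y = 1587$ ($Y = -4 + \left(\left(-6 - 20\right) + 33 \cdot 49\right) = -4 + \left(-26 + 1617\right) = -4 + 1591 = 1587$)
$\frac{1}{P{\left(-57,-6 - \left(17 - 23\right) \right)} + Y} = \frac{1}{\left(18 \left(-57\right) + 55 \left(-6 - \left(17 - 23\right)\right)\right) + 1587} = \frac{1}{\left(-1026 + 55 \left(-6 - -6\right)\right) + 1587} = \frac{1}{\left(-1026 + 55 \left(-6 + 6\right)\right) + 1587} = \frac{1}{\left(-1026 + 55 \cdot 0\right) + 1587} = \frac{1}{\left(-1026 + 0\right) + 1587} = \frac{1}{-1026 + 1587} = \frac{1}{561}$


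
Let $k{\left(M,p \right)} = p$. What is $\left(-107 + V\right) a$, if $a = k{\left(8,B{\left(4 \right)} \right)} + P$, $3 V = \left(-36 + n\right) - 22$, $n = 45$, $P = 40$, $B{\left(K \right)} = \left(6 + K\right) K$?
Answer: $- \frac{26720}{3} \approx -8906.7$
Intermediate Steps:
$B{\left(K \right)} = K \left(6 + K\right)$
$V = - \frac{13}{3}$ ($V = \frac{\left(-36 + 45\right) - 22}{3} = \frac{9 - 22}{3} = \frac{1}{3} \left(-13\right) = - \frac{13}{3} \approx -4.3333$)
$a = 80$ ($a = 4 \left(6 + 4\right) + 40 = 4 \cdot 10 + 40 = 40 + 40 = 80$)
$\left(-107 + V\right) a = \left(-107 - \frac{13}{3}\right) 80 = \left(- \frac{334}{3}\right) 80 = - \frac{26720}{3}$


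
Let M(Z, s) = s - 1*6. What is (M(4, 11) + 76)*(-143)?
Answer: -11583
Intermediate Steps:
M(Z, s) = -6 + s (M(Z, s) = s - 6 = -6 + s)
(M(4, 11) + 76)*(-143) = ((-6 + 11) + 76)*(-143) = (5 + 76)*(-143) = 81*(-143) = -11583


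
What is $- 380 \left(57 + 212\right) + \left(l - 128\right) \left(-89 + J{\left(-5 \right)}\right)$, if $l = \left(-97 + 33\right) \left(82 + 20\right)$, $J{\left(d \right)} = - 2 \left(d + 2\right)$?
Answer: $450228$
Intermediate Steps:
$J{\left(d \right)} = -4 - 2 d$ ($J{\left(d \right)} = - 2 \left(2 + d\right) = -4 - 2 d$)
$l = -6528$ ($l = \left(-64\right) 102 = -6528$)
$- 380 \left(57 + 212\right) + \left(l - 128\right) \left(-89 + J{\left(-5 \right)}\right) = - 380 \left(57 + 212\right) + \left(-6528 - 128\right) \left(-89 - -6\right) = \left(-380\right) 269 - 6656 \left(-89 + \left(-4 + 10\right)\right) = -102220 - 6656 \left(-89 + 6\right) = -102220 - -552448 = -102220 + 552448 = 450228$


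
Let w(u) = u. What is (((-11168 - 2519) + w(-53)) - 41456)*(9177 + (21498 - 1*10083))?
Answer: -1136596032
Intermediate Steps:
(((-11168 - 2519) + w(-53)) - 41456)*(9177 + (21498 - 1*10083)) = (((-11168 - 2519) - 53) - 41456)*(9177 + (21498 - 1*10083)) = ((-13687 - 53) - 41456)*(9177 + (21498 - 10083)) = (-13740 - 41456)*(9177 + 11415) = -55196*20592 = -1136596032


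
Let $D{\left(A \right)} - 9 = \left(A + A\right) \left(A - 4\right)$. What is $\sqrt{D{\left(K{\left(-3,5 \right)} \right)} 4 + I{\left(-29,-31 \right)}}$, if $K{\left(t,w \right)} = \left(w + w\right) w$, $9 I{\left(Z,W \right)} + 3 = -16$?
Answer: $\frac{\sqrt{165905}}{3} \approx 135.77$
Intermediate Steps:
$I{\left(Z,W \right)} = - \frac{19}{9}$ ($I{\left(Z,W \right)} = - \frac{1}{3} + \frac{1}{9} \left(-16\right) = - \frac{1}{3} - \frac{16}{9} = - \frac{19}{9}$)
$K{\left(t,w \right)} = 2 w^{2}$ ($K{\left(t,w \right)} = 2 w w = 2 w^{2}$)
$D{\left(A \right)} = 9 + 2 A \left(-4 + A\right)$ ($D{\left(A \right)} = 9 + \left(A + A\right) \left(A - 4\right) = 9 + 2 A \left(-4 + A\right)$)
$\sqrt{D{\left(K{\left(-3,5 \right)} \right)} 4 + I{\left(-29,-31 \right)}} = \sqrt{\left(9 - 8 \cdot 2 \cdot 5^{2} + 2 \left(2 \cdot 5^{2}\right)^{2}\right) 4 - \frac{19}{9}} = \sqrt{\left(9 - 8 \cdot 2 \cdot 25 + 2 \left(2 \cdot 25\right)^{2}\right) 4 - \frac{19}{9}} = \sqrt{\left(9 - 400 + 2 \cdot 50^{2}\right) 4 - \frac{19}{9}} = \sqrt{\left(9 - 400 + 2 \cdot 2500\right) 4 - \frac{19}{9}} = \sqrt{\left(9 - 400 + 5000\right) 4 - \frac{19}{9}} = \sqrt{4609 \cdot 4 - \frac{19}{9}} = \sqrt{18436 - \frac{19}{9}} = \sqrt{\frac{165905}{9}} = \frac{\sqrt{165905}}{3}$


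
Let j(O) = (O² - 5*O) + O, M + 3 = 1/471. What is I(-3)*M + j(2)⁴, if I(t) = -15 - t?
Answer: 45840/157 ≈ 291.97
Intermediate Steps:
M = -1412/471 (M = -3 + 1/471 = -1412/471 ≈ -2.9979)
j(O) = O² - 4*O
I(-3)*M + j(2)⁴ = (-15 - 1*(-3))*(-1412/471) + (2*(-4 + 2))⁴ = (-15 + 3)*(-1412/471) + (2*(-2))⁴ = -12*(-1412/471) + (-4)⁴ = 5648/157 + 256 = 45840/157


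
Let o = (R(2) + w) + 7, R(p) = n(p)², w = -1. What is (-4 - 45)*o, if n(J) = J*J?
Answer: -1078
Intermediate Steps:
n(J) = J²
R(p) = p⁴ (R(p) = (p²)² = p⁴)
o = 22 (o = (2⁴ - 1) + 7 = (16 - 1) + 7 = 15 + 7 = 22)
(-4 - 45)*o = (-4 - 45)*22 = -49*22 = -1078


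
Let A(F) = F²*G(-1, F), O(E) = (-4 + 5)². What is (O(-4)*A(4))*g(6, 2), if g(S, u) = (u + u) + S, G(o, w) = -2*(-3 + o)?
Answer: 1280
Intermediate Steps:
G(o, w) = 6 - 2*o
g(S, u) = S + 2*u (g(S, u) = 2*u + S = S + 2*u)
O(E) = 1 (O(E) = 1² = 1)
A(F) = 8*F² (A(F) = F²*(6 - 2*(-1)) = F²*(6 + 2) = F²*8 = 8*F²)
(O(-4)*A(4))*g(6, 2) = (1*(8*4²))*(6 + 2*2) = (1*(8*16))*(6 + 4) = (1*128)*10 = 128*10 = 1280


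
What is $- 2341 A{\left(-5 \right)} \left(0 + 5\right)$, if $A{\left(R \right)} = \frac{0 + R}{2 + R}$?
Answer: $- \frac{58525}{3} \approx -19508.0$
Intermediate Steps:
$A{\left(R \right)} = \frac{R}{2 + R}$
$- 2341 A{\left(-5 \right)} \left(0 + 5\right) = - 2341 - \frac{5}{2 - 5} \left(0 + 5\right) = - 2341 - \frac{5}{-3} \cdot 5 = - 2341 \left(-5\right) \left(- \frac{1}{3}\right) 5 = - 2341 \cdot \frac{5}{3} \cdot 5 = \left(-2341\right) \frac{25}{3} = - \frac{58525}{3}$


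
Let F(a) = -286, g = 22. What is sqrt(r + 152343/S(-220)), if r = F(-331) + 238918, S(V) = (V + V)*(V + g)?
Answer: sqrt(11549873435)/220 ≈ 488.50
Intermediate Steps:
S(V) = 2*V*(22 + V) (S(V) = (V + V)*(V + 22) = (2*V)*(22 + V) = 2*V*(22 + V))
r = 238632 (r = -286 + 238918 = 238632)
sqrt(r + 152343/S(-220)) = sqrt(238632 + 152343/((2*(-220)*(22 - 220)))) = sqrt(238632 + 152343/((2*(-220)*(-198)))) = sqrt(238632 + 152343/87120) = sqrt(238632 + 152343*(1/87120)) = sqrt(238632 + 16927/9680) = sqrt(2309974687/9680) = sqrt(11549873435)/220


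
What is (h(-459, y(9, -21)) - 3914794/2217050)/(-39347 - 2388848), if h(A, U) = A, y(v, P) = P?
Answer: 4292188/22619452625 ≈ 0.00018976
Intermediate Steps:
(h(-459, y(9, -21)) - 3914794/2217050)/(-39347 - 2388848) = (-459 - 3914794/2217050)/(-39347 - 2388848) = (-459 - 3914794*1/2217050)/(-2428195) = (-459 - 1957397/1108525)*(-1/2428195) = -510770372/1108525*(-1/2428195) = 4292188/22619452625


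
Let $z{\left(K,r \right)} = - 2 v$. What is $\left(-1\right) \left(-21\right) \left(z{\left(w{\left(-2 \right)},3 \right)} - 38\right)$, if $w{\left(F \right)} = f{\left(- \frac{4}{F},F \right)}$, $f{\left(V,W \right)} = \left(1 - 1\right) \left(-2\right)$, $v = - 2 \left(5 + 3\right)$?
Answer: $-126$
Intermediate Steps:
$v = -16$ ($v = \left(-2\right) 8 = -16$)
$f{\left(V,W \right)} = 0$ ($f{\left(V,W \right)} = 0 \left(-2\right) = 0$)
$w{\left(F \right)} = 0$
$z{\left(K,r \right)} = 32$ ($z{\left(K,r \right)} = \left(-2\right) \left(-16\right) = 32$)
$\left(-1\right) \left(-21\right) \left(z{\left(w{\left(-2 \right)},3 \right)} - 38\right) = \left(-1\right) \left(-21\right) \left(32 - 38\right) = 21 \left(-6\right) = -126$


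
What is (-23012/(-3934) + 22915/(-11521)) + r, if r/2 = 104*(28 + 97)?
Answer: 2097133341/80647 ≈ 26004.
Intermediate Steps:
r = 26000 (r = 2*(104*(28 + 97)) = 2*(104*125) = 2*13000 = 26000)
(-23012/(-3934) + 22915/(-11521)) + r = (-23012/(-3934) + 22915/(-11521)) + 26000 = (-23012*(-1/3934) + 22915*(-1/11521)) + 26000 = (11506/1967 - 22915/11521) + 26000 = 311341/80647 + 26000 = 2097133341/80647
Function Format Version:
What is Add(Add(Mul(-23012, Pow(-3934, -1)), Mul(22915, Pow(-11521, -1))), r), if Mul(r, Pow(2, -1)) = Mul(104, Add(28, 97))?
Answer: Rational(2097133341, 80647) ≈ 26004.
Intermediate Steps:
r = 26000 (r = Mul(2, Mul(104, Add(28, 97))) = Mul(2, Mul(104, 125)) = Mul(2, 13000) = 26000)
Add(Add(Mul(-23012, Pow(-3934, -1)), Mul(22915, Pow(-11521, -1))), r) = Add(Add(Mul(-23012, Pow(-3934, -1)), Mul(22915, Pow(-11521, -1))), 26000) = Add(Add(Mul(-23012, Rational(-1, 3934)), Mul(22915, Rational(-1, 11521))), 26000) = Add(Add(Rational(11506, 1967), Rational(-22915, 11521)), 26000) = Add(Rational(311341, 80647), 26000) = Rational(2097133341, 80647)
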